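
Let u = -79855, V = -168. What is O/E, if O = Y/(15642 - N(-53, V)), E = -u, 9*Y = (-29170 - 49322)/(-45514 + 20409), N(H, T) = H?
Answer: 26164/94394114005875 ≈ 2.7718e-10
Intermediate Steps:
Y = 26164/75315 (Y = ((-29170 - 49322)/(-45514 + 20409))/9 = (-78492/(-25105))/9 = (-78492*(-1/25105))/9 = (⅑)*(78492/25105) = 26164/75315 ≈ 0.34739)
E = 79855 (E = -1*(-79855) = 79855)
O = 26164/1182068925 (O = 26164/(75315*(15642 - 1*(-53))) = 26164/(75315*(15642 + 53)) = (26164/75315)/15695 = (26164/75315)*(1/15695) = 26164/1182068925 ≈ 2.2134e-5)
O/E = (26164/1182068925)/79855 = (26164/1182068925)*(1/79855) = 26164/94394114005875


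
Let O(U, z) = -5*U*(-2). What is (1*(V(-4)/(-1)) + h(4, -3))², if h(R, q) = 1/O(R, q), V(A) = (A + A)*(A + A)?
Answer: 6548481/1600 ≈ 4092.8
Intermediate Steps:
V(A) = 4*A² (V(A) = (2*A)*(2*A) = 4*A²)
O(U, z) = 10*U
h(R, q) = 1/(10*R)
(1*(V(-4)/(-1)) + h(4, -3))² = (1*((4*(-4)²)/(-1)) + (⅒)/4)² = (1*((4*16)*(-1)) + (⅒)*(¼))² = (1*(64*(-1)) + 1/40)² = (1*(-64) + 1/40)² = (-64 + 1/40)² = (-2559/40)² = 6548481/1600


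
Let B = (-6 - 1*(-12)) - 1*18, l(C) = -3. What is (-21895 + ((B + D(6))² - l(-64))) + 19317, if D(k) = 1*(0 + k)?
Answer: -2539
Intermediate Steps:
D(k) = k (D(k) = 1*k = k)
B = -12 (B = (-6 + 12) - 18 = 6 - 18 = -12)
(-21895 + ((B + D(6))² - l(-64))) + 19317 = (-21895 + ((-12 + 6)² - 1*(-3))) + 19317 = (-21895 + ((-6)² + 3)) + 19317 = (-21895 + (36 + 3)) + 19317 = (-21895 + 39) + 19317 = -21856 + 19317 = -2539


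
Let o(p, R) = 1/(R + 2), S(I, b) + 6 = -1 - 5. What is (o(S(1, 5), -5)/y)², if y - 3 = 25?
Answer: 1/7056 ≈ 0.00014172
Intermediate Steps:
y = 28 (y = 3 + 25 = 28)
S(I, b) = -12 (S(I, b) = -6 + (-1 - 5) = -6 - 6 = -12)
o(p, R) = 1/(2 + R)
(o(S(1, 5), -5)/y)² = (1/((2 - 5)*28))² = ((1/28)/(-3))² = (-⅓*1/28)² = (-1/84)² = 1/7056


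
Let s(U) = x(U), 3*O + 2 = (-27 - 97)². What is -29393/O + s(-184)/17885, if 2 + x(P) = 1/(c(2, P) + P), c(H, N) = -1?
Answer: -41680823647/7266905450 ≈ -5.7357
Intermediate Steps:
O = 15374/3 (O = -⅔ + (-27 - 97)²/3 = -⅔ + (⅓)*(-124)² = -⅔ + (⅓)*15376 = -⅔ + 15376/3 = 15374/3 ≈ 5124.7)
x(P) = -2 + 1/(-1 + P)
s(U) = (3 - 2*U)/(-1 + U)
-29393/O + s(-184)/17885 = -29393/15374/3 + ((3 - 2*(-184))/(-1 - 184))/17885 = -29393*3/15374 + ((3 + 368)/(-185))*(1/17885) = -88179/15374 - 1/185*371*(1/17885) = -88179/15374 - 371/185*1/17885 = -88179/15374 - 53/472675 = -41680823647/7266905450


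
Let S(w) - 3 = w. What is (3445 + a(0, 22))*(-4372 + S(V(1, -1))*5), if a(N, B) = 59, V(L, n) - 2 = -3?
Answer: -15284448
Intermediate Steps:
V(L, n) = -1 (V(L, n) = 2 - 3 = -1)
S(w) = 3 + w
(3445 + a(0, 22))*(-4372 + S(V(1, -1))*5) = (3445 + 59)*(-4372 + (3 - 1)*5) = 3504*(-4372 + 2*5) = 3504*(-4372 + 10) = 3504*(-4362) = -15284448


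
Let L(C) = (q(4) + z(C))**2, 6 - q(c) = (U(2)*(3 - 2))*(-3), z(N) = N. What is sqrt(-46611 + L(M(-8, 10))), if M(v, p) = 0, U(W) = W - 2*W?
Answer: 3*I*sqrt(5179) ≈ 215.9*I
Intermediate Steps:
U(W) = -W
q(c) = 0 (q(c) = 6 - (-1*2)*(3 - 2)*(-3) = 6 - (-2*1)*(-3) = 6 - (-2)*(-3) = 6 - 1*6 = 6 - 6 = 0)
L(C) = C**2 (L(C) = (0 + C)**2 = C**2)
sqrt(-46611 + L(M(-8, 10))) = sqrt(-46611 + 0**2) = sqrt(-46611 + 0) = sqrt(-46611) = 3*I*sqrt(5179)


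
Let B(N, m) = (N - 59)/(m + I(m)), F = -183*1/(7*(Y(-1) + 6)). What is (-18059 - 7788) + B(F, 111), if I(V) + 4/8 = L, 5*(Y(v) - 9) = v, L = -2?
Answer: -1452710418/56203 ≈ -25848.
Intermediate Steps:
Y(v) = 9 + v/5
I(V) = -5/2 (I(V) = -1/2 - 2 = -5/2)
F = -915/518 (F = -183*1/(7*((9 + (1/5)*(-1)) + 6)) = -183*1/(7*((9 - 1/5) + 6)) = -183*1/(7*(44/5 + 6)) = -183/(7*(74/5)) = -183/518/5 = -183*5/518 = -915/518 ≈ -1.7664)
B(N, m) = (-59 + N)/(-5/2 + m) (B(N, m) = (N - 59)/(m - 5/2) = (-59 + N)/(-5/2 + m))
(-18059 - 7788) + B(F, 111) = (-18059 - 7788) + 2*(-59 - 915/518)/(-5 + 2*111) = -25847 + 2*(-31477/518)/(-5 + 222) = -25847 + 2*(-31477/518)/217 = -25847 + 2*(1/217)*(-31477/518) = -25847 - 31477/56203 = -1452710418/56203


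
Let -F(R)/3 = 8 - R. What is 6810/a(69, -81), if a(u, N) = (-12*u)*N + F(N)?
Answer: 2270/22267 ≈ 0.10194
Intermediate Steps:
F(R) = -24 + 3*R (F(R) = -3*(8 - R) = -24 + 3*R)
a(u, N) = -24 + 3*N - 12*N*u (a(u, N) = (-12*u)*N + (-24 + 3*N) = -12*N*u + (-24 + 3*N) = -24 + 3*N - 12*N*u)
6810/a(69, -81) = 6810/(-24 + 3*(-81) - 12*(-81)*69) = 6810/(-24 - 243 + 67068) = 6810/66801 = 6810*(1/66801) = 2270/22267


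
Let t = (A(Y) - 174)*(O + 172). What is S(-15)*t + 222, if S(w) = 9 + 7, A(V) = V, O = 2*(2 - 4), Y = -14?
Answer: -505122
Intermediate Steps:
O = -4 (O = 2*(-2) = -4)
t = -31584 (t = (-14 - 174)*(-4 + 172) = -188*168 = -31584)
S(w) = 16
S(-15)*t + 222 = 16*(-31584) + 222 = -505344 + 222 = -505122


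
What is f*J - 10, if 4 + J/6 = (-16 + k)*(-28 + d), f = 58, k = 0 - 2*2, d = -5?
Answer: 228278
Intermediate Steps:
k = -4 (k = 0 - 4 = -4)
J = 3936 (J = -24 + 6*((-16 - 4)*(-28 - 5)) = -24 + 6*(-20*(-33)) = -24 + 6*660 = -24 + 3960 = 3936)
f*J - 10 = 58*3936 - 10 = 228288 - 10 = 228278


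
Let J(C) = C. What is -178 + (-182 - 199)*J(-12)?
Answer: 4394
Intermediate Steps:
-178 + (-182 - 199)*J(-12) = -178 + (-182 - 199)*(-12) = -178 - 381*(-12) = -178 + 4572 = 4394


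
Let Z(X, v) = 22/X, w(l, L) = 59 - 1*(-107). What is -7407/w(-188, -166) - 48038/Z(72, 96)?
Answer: -287156565/1826 ≈ -1.5726e+5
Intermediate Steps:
w(l, L) = 166 (w(l, L) = 59 + 107 = 166)
-7407/w(-188, -166) - 48038/Z(72, 96) = -7407/166 - 48038/(22/72) = -7407*1/166 - 48038/(22*(1/72)) = -7407/166 - 48038/11/36 = -7407/166 - 48038*36/11 = -7407/166 - 1729368/11 = -287156565/1826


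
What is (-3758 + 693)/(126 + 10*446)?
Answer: -3065/4586 ≈ -0.66834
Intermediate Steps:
(-3758 + 693)/(126 + 10*446) = -3065/(126 + 4460) = -3065/4586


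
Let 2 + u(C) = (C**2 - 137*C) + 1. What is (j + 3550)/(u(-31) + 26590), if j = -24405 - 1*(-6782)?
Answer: -4691/10599 ≈ -0.44259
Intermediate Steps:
j = -17623 (j = -24405 + 6782 = -17623)
u(C) = -1 + C**2 - 137*C (u(C) = -2 + ((C**2 - 137*C) + 1) = -2 + (1 + C**2 - 137*C) = -1 + C**2 - 137*C)
(j + 3550)/(u(-31) + 26590) = (-17623 + 3550)/((-1 + (-31)**2 - 137*(-31)) + 26590) = -14073/((-1 + 961 + 4247) + 26590) = -14073/(5207 + 26590) = -14073/31797 = -14073*1/31797 = -4691/10599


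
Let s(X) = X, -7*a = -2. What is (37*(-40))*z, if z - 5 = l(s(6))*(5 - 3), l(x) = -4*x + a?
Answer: 439560/7 ≈ 62794.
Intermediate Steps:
a = 2/7 (a = -⅐*(-2) = 2/7 ≈ 0.28571)
l(x) = 2/7 - 4*x (l(x) = -4*x + 2/7 = 2/7 - 4*x)
z = -297/7 (z = 5 + (2/7 - 4*6)*(5 - 3) = 5 + (2/7 - 24)*2 = 5 - 166/7*2 = 5 - 332/7 = -297/7 ≈ -42.429)
(37*(-40))*z = (37*(-40))*(-297/7) = -1480*(-297/7) = 439560/7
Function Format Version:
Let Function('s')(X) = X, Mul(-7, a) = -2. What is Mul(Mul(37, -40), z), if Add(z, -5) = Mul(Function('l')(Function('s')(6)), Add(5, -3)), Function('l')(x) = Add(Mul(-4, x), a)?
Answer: Rational(439560, 7) ≈ 62794.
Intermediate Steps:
a = Rational(2, 7) (a = Mul(Rational(-1, 7), -2) = Rational(2, 7) ≈ 0.28571)
Function('l')(x) = Add(Rational(2, 7), Mul(-4, x)) (Function('l')(x) = Add(Mul(-4, x), Rational(2, 7)) = Add(Rational(2, 7), Mul(-4, x)))
z = Rational(-297, 7) (z = Add(5, Mul(Add(Rational(2, 7), Mul(-4, 6)), Add(5, -3))) = Add(5, Mul(Add(Rational(2, 7), -24), 2)) = Add(5, Mul(Rational(-166, 7), 2)) = Add(5, Rational(-332, 7)) = Rational(-297, 7) ≈ -42.429)
Mul(Mul(37, -40), z) = Mul(Mul(37, -40), Rational(-297, 7)) = Mul(-1480, Rational(-297, 7)) = Rational(439560, 7)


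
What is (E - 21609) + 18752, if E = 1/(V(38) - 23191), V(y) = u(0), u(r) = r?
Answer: -66256688/23191 ≈ -2857.0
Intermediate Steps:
V(y) = 0
E = -1/23191 (E = 1/(0 - 23191) = 1/(-23191) = -1/23191 ≈ -4.3120e-5)
(E - 21609) + 18752 = (-1/23191 - 21609) + 18752 = -501134320/23191 + 18752 = -66256688/23191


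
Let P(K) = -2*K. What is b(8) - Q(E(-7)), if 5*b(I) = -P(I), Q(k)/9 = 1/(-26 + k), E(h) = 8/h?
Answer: 671/190 ≈ 3.5316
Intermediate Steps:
Q(k) = 9/(-26 + k)
b(I) = 2*I/5 (b(I) = (-(-2)*I)/5 = (2*I)/5 = 2*I/5)
b(8) - Q(E(-7)) = (⅖)*8 - 9/(-26 + 8/(-7)) = 16/5 - 9/(-26 + 8*(-⅐)) = 16/5 - 9/(-26 - 8/7) = 16/5 - 9/(-190/7) = 16/5 - 9*(-7)/190 = 16/5 - 1*(-63/190) = 16/5 + 63/190 = 671/190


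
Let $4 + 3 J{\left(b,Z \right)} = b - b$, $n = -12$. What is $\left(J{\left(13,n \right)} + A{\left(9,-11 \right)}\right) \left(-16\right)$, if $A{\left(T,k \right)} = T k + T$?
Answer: $\frac{4384}{3} \approx 1461.3$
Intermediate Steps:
$A{\left(T,k \right)} = T + T k$
$J{\left(b,Z \right)} = - \frac{4}{3}$ ($J{\left(b,Z \right)} = - \frac{4}{3} + \frac{b - b}{3} = - \frac{4}{3} + \frac{1}{3} \cdot 0 = - \frac{4}{3} + 0 = - \frac{4}{3}$)
$\left(J{\left(13,n \right)} + A{\left(9,-11 \right)}\right) \left(-16\right) = \left(- \frac{4}{3} + 9 \left(1 - 11\right)\right) \left(-16\right) = \left(- \frac{4}{3} + 9 \left(-10\right)\right) \left(-16\right) = \left(- \frac{4}{3} - 90\right) \left(-16\right) = \left(- \frac{274}{3}\right) \left(-16\right) = \frac{4384}{3}$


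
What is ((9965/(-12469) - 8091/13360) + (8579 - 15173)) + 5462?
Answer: -188809189959/166585840 ≈ -1133.4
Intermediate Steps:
((9965/(-12469) - 8091/13360) + (8579 - 15173)) + 5462 = ((9965*(-1/12469) - 8091*1/13360) - 6594) + 5462 = ((-9965/12469 - 8091/13360) - 6594) + 5462 = (-234019079/166585840 - 6594) + 5462 = -1098701048039/166585840 + 5462 = -188809189959/166585840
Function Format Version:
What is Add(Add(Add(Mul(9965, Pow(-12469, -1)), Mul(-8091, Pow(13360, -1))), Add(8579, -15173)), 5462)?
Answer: Rational(-188809189959, 166585840) ≈ -1133.4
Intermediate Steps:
Add(Add(Add(Mul(9965, Pow(-12469, -1)), Mul(-8091, Pow(13360, -1))), Add(8579, -15173)), 5462) = Add(Add(Add(Mul(9965, Rational(-1, 12469)), Mul(-8091, Rational(1, 13360))), -6594), 5462) = Add(Add(Add(Rational(-9965, 12469), Rational(-8091, 13360)), -6594), 5462) = Add(Add(Rational(-234019079, 166585840), -6594), 5462) = Add(Rational(-1098701048039, 166585840), 5462) = Rational(-188809189959, 166585840)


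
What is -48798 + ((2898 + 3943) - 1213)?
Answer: -43170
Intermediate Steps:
-48798 + ((2898 + 3943) - 1213) = -48798 + (6841 - 1213) = -48798 + 5628 = -43170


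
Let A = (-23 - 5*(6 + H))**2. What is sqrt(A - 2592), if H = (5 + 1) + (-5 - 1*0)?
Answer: 2*sqrt(193) ≈ 27.785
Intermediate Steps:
H = 1 (H = 6 + (-5 + 0) = 6 - 5 = 1)
A = 3364 (A = (-23 - 5*(6 + 1))**2 = (-23 - 5*7)**2 = (-23 - 35)**2 = (-58)**2 = 3364)
sqrt(A - 2592) = sqrt(3364 - 2592) = sqrt(772) = 2*sqrt(193)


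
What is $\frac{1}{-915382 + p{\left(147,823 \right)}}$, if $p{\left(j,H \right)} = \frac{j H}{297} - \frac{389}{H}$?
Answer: $- \frac{81477}{74549428604} \approx -1.0929 \cdot 10^{-6}$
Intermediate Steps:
$p{\left(j,H \right)} = - \frac{389}{H} + \frac{H j}{297}$ ($p{\left(j,H \right)} = H j \frac{1}{297} - \frac{389}{H} = \frac{H j}{297} - \frac{389}{H} = - \frac{389}{H} + \frac{H j}{297}$)
$\frac{1}{-915382 + p{\left(147,823 \right)}} = \frac{1}{-915382 + \left(- \frac{389}{823} + \frac{1}{297} \cdot 823 \cdot 147\right)} = \frac{1}{-915382 + \left(\left(-389\right) \frac{1}{823} + \frac{40327}{99}\right)} = \frac{1}{-915382 + \left(- \frac{389}{823} + \frac{40327}{99}\right)} = \frac{1}{-915382 + \frac{33150610}{81477}} = \frac{1}{- \frac{74549428604}{81477}} = - \frac{81477}{74549428604}$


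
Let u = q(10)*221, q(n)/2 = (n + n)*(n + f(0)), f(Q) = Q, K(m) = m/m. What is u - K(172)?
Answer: 88399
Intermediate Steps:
K(m) = 1
q(n) = 4*n² (q(n) = 2*((n + n)*(n + 0)) = 2*((2*n)*n) = 2*(2*n²) = 4*n²)
u = 88400 (u = (4*10²)*221 = (4*100)*221 = 400*221 = 88400)
u - K(172) = 88400 - 1*1 = 88400 - 1 = 88399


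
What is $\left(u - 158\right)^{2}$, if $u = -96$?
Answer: $64516$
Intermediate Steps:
$\left(u - 158\right)^{2} = \left(-96 - 158\right)^{2} = \left(-254\right)^{2} = 64516$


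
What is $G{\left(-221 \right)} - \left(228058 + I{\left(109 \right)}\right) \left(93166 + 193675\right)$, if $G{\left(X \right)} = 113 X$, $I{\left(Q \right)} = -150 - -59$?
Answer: $-65390307220$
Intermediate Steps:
$I{\left(Q \right)} = -91$ ($I{\left(Q \right)} = -150 + 59 = -91$)
$G{\left(-221 \right)} - \left(228058 + I{\left(109 \right)}\right) \left(93166 + 193675\right) = 113 \left(-221\right) - \left(228058 - 91\right) \left(93166 + 193675\right) = -24973 - 227967 \cdot 286841 = -24973 - 65390282247 = -65390307220$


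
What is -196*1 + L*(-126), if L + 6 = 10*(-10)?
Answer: 13160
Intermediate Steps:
L = -106 (L = -6 + 10*(-10) = -6 - 100 = -106)
-196*1 + L*(-126) = -196*1 - 106*(-126) = -196 + 13356 = 13160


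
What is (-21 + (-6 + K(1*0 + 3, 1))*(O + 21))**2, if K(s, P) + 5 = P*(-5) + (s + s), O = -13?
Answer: 10201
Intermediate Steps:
K(s, P) = -5 - 5*P + 2*s (K(s, P) = -5 + (P*(-5) + (s + s)) = -5 + (-5*P + 2*s) = -5 - 5*P + 2*s)
(-21 + (-6 + K(1*0 + 3, 1))*(O + 21))**2 = (-21 + (-6 + (-5 - 5*1 + 2*(1*0 + 3)))*(-13 + 21))**2 = (-21 + (-6 + (-5 - 5 + 2*(0 + 3)))*8)**2 = (-21 + (-6 + (-5 - 5 + 2*3))*8)**2 = (-21 + (-6 + (-5 - 5 + 6))*8)**2 = (-21 + (-6 - 4)*8)**2 = (-21 - 10*8)**2 = (-21 - 80)**2 = (-101)**2 = 10201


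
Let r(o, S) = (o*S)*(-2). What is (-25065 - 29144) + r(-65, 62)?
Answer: -46149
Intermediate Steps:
r(o, S) = -2*S*o (r(o, S) = (S*o)*(-2) = -2*S*o)
(-25065 - 29144) + r(-65, 62) = (-25065 - 29144) - 2*62*(-65) = -54209 + 8060 = -46149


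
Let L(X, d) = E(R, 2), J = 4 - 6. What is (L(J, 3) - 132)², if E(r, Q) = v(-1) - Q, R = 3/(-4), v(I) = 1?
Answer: 17689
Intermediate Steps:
J = -2
R = -¾ (R = 3*(-¼) = -¾ ≈ -0.75000)
E(r, Q) = 1 - Q
L(X, d) = -1 (L(X, d) = 1 - 1*2 = 1 - 2 = -1)
(L(J, 3) - 132)² = (-1 - 132)² = (-133)² = 17689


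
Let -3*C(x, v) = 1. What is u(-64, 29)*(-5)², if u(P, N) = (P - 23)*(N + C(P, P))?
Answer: -62350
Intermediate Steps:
C(x, v) = -⅓ (C(x, v) = -⅓*1 = -⅓)
u(P, N) = (-23 + P)*(-⅓ + N) (u(P, N) = (P - 23)*(N - ⅓) = (-23 + P)*(-⅓ + N))
u(-64, 29)*(-5)² = (23/3 - 23*29 - ⅓*(-64) + 29*(-64))*(-5)² = (23/3 - 667 + 64/3 - 1856)*25 = -2494*25 = -62350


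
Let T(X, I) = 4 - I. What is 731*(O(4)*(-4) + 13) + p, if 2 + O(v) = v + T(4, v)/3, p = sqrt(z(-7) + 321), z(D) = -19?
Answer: 3655 + sqrt(302) ≈ 3672.4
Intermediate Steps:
p = sqrt(302) (p = sqrt(-19 + 321) = sqrt(302) ≈ 17.378)
O(v) = -2/3 + 2*v/3 (O(v) = -2 + (v + (4 - v)/3) = -2 + (v + (4 - v)*(1/3)) = -2 + (v + (4/3 - v/3)) = -2 + (4/3 + 2*v/3) = -2/3 + 2*v/3)
731*(O(4)*(-4) + 13) + p = 731*((-2/3 + (2/3)*4)*(-4) + 13) + sqrt(302) = 731*((-2/3 + 8/3)*(-4) + 13) + sqrt(302) = 731*(2*(-4) + 13) + sqrt(302) = 731*(-8 + 13) + sqrt(302) = 731*5 + sqrt(302) = 3655 + sqrt(302)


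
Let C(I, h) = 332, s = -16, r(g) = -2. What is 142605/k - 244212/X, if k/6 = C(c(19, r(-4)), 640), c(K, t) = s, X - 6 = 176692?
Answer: 4118591331/58663736 ≈ 70.207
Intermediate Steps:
X = 176698 (X = 6 + 176692 = 176698)
c(K, t) = -16
k = 1992 (k = 6*332 = 1992)
142605/k - 244212/X = 142605/1992 - 244212/176698 = 142605*(1/1992) - 244212*1/176698 = 47535/664 - 122106/88349 = 4118591331/58663736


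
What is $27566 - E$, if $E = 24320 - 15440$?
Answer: $18686$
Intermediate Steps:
$E = 8880$ ($E = 24320 - 15440 = 8880$)
$27566 - E = 27566 - 8880 = 18686$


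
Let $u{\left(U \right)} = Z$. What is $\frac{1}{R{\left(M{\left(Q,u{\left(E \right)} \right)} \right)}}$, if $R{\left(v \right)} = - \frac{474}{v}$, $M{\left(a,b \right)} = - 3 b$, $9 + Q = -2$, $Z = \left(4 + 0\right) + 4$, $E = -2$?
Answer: $\frac{4}{79} \approx 0.050633$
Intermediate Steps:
$Z = 8$ ($Z = 4 + 4 = 8$)
$Q = -11$ ($Q = -9 - 2 = -11$)
$u{\left(U \right)} = 8$
$\frac{1}{R{\left(M{\left(Q,u{\left(E \right)} \right)} \right)}} = \frac{1}{\left(-474\right) \frac{1}{\left(-3\right) 8}} = \frac{1}{\left(-474\right) \frac{1}{-24}} = \frac{1}{\left(-474\right) \left(- \frac{1}{24}\right)} = \frac{1}{\frac{79}{4}} = \frac{4}{79}$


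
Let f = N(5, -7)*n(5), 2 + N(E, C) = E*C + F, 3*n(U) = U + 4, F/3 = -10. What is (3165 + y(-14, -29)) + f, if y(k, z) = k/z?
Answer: 85970/29 ≈ 2964.5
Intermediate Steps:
F = -30 (F = 3*(-10) = -30)
n(U) = 4/3 + U/3 (n(U) = (U + 4)/3 = (4 + U)/3 = 4/3 + U/3)
N(E, C) = -32 + C*E (N(E, C) = -2 + (E*C - 30) = -2 + (C*E - 30) = -2 + (-30 + C*E) = -32 + C*E)
f = -201 (f = (-32 - 7*5)*(4/3 + (⅓)*5) = (-32 - 35)*(4/3 + 5/3) = -67*3 = -201)
(3165 + y(-14, -29)) + f = (3165 - 14/(-29)) - 201 = (3165 - 14*(-1/29)) - 201 = (3165 + 14/29) - 201 = 91799/29 - 201 = 85970/29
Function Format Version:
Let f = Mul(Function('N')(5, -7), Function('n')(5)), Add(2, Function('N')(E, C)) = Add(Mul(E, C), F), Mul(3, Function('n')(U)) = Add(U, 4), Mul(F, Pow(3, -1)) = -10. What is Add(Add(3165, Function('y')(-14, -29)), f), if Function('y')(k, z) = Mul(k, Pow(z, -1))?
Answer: Rational(85970, 29) ≈ 2964.5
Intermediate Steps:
F = -30 (F = Mul(3, -10) = -30)
Function('n')(U) = Add(Rational(4, 3), Mul(Rational(1, 3), U)) (Function('n')(U) = Mul(Rational(1, 3), Add(U, 4)) = Mul(Rational(1, 3), Add(4, U)) = Add(Rational(4, 3), Mul(Rational(1, 3), U)))
Function('N')(E, C) = Add(-32, Mul(C, E)) (Function('N')(E, C) = Add(-2, Add(Mul(E, C), -30)) = Add(-2, Add(Mul(C, E), -30)) = Add(-2, Add(-30, Mul(C, E))) = Add(-32, Mul(C, E)))
f = -201 (f = Mul(Add(-32, Mul(-7, 5)), Add(Rational(4, 3), Mul(Rational(1, 3), 5))) = Mul(Add(-32, -35), Add(Rational(4, 3), Rational(5, 3))) = Mul(-67, 3) = -201)
Add(Add(3165, Function('y')(-14, -29)), f) = Add(Add(3165, Mul(-14, Pow(-29, -1))), -201) = Add(Add(3165, Mul(-14, Rational(-1, 29))), -201) = Add(Add(3165, Rational(14, 29)), -201) = Add(Rational(91799, 29), -201) = Rational(85970, 29)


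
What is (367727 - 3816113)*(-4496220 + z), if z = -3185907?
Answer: 26490939197022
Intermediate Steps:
(367727 - 3816113)*(-4496220 + z) = (367727 - 3816113)*(-4496220 - 3185907) = -3448386*(-7682127) = 26490939197022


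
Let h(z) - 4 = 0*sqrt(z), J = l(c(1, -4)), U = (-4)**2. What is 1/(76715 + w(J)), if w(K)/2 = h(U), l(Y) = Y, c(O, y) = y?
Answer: 1/76723 ≈ 1.3034e-5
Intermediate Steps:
U = 16
J = -4
h(z) = 4 (h(z) = 4 + 0*sqrt(z) = 4 + 0 = 4)
w(K) = 8 (w(K) = 2*4 = 8)
1/(76715 + w(J)) = 1/(76715 + 8) = 1/76723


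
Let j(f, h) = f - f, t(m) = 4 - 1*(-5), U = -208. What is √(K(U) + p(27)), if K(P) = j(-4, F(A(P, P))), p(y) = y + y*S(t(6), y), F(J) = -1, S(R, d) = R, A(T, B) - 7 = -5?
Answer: 3*√30 ≈ 16.432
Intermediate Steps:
A(T, B) = 2 (A(T, B) = 7 - 5 = 2)
t(m) = 9 (t(m) = 4 + 5 = 9)
j(f, h) = 0
p(y) = 10*y (p(y) = y + y*9 = y + 9*y = 10*y)
K(P) = 0
√(K(U) + p(27)) = √(0 + 10*27) = √(0 + 270) = √270 = 3*√30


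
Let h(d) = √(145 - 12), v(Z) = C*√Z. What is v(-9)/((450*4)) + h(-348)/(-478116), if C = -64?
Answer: -8*I/75 - √133/478116 ≈ -2.4121e-5 - 0.10667*I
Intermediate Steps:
v(Z) = -64*√Z
h(d) = √133
v(-9)/((450*4)) + h(-348)/(-478116) = (-192*I)/((450*4)) + √133/(-478116) = -192*I/1800 + √133*(-1/478116) = -192*I*(1/1800) - √133/478116 = -8*I/75 - √133/478116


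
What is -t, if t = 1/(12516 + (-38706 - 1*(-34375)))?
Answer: -1/8185 ≈ -0.00012217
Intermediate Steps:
t = 1/8185 (t = 1/(12516 + (-38706 + 34375)) = 1/(12516 - 4331) = 1/8185 ≈ 0.00012217)
-t = -1*1/8185 = -1/8185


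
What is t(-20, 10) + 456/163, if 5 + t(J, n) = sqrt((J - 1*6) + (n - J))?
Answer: -33/163 ≈ -0.20245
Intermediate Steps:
t(J, n) = -5 + sqrt(-6 + n) (t(J, n) = -5 + sqrt((J - 1*6) + (n - J)) = -5 + sqrt((J - 6) + (n - J)) = -5 + sqrt((-6 + J) + (n - J)) = -5 + sqrt(-6 + n))
t(-20, 10) + 456/163 = (-5 + sqrt(-6 + 10)) + 456/163 = (-5 + sqrt(4)) + 456*(1/163) = (-5 + 2) + 456/163 = -3 + 456/163 = -33/163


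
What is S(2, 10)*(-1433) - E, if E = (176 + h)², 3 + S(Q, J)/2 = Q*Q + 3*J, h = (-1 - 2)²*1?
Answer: -123071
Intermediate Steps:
h = 9 (h = (-3)²*1 = 9*1 = 9)
S(Q, J) = -6 + 2*Q² + 6*J (S(Q, J) = -6 + 2*(Q*Q + 3*J) = -6 + 2*(Q² + 3*J) = -6 + (2*Q² + 6*J) = -6 + 2*Q² + 6*J)
E = 34225 (E = (176 + 9)² = 185² = 34225)
S(2, 10)*(-1433) - E = (-6 + 2*2² + 6*10)*(-1433) - 1*34225 = (-6 + 2*4 + 60)*(-1433) - 34225 = (-6 + 8 + 60)*(-1433) - 34225 = 62*(-1433) - 34225 = -88846 - 34225 = -123071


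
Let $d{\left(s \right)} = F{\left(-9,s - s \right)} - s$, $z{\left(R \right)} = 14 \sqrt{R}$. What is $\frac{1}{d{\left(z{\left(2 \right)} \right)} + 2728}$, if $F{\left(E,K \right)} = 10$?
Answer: $\frac{1369}{3748126} + \frac{7 \sqrt{2}}{3748126} \approx 0.00036789$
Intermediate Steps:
$d{\left(s \right)} = 10 - s$
$\frac{1}{d{\left(z{\left(2 \right)} \right)} + 2728} = \frac{1}{\left(10 - 14 \sqrt{2}\right) + 2728} = \frac{1}{2738 - 14 \sqrt{2}}$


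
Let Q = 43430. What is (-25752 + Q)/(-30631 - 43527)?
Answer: -8839/37079 ≈ -0.23838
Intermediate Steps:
(-25752 + Q)/(-30631 - 43527) = (-25752 + 43430)/(-30631 - 43527) = 17678/(-74158) = 17678*(-1/74158) = -8839/37079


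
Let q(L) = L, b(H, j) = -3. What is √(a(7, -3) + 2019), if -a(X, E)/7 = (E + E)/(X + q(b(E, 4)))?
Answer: 3*√902/2 ≈ 45.050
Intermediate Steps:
a(X, E) = -14*E/(-3 + X) (a(X, E) = -7*(E + E)/(X - 3) = -7*2*E/(-3 + X) = -14*E/(-3 + X))
√(a(7, -3) + 2019) = √(-14*(-3)/(-3 + 7) + 2019) = √(-14*(-3)/4 + 2019) = √(-14*(-3)*¼ + 2019) = √(21/2 + 2019) = √(4059/2) = 3*√902/2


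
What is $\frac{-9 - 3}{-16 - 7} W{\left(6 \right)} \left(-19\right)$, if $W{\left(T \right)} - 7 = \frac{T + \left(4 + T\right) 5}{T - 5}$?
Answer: $- \frac{14364}{23} \approx -624.52$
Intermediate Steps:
$W{\left(T \right)} = 7 + \frac{20 + 6 T}{-5 + T}$ ($W{\left(T \right)} = 7 + \frac{T + \left(4 + T\right) 5}{T - 5} = 7 + \frac{T + \left(20 + 5 T\right)}{-5 + T} = 7 + \frac{20 + 6 T}{-5 + T}$)
$\frac{-9 - 3}{-16 - 7} W{\left(6 \right)} \left(-19\right) = \frac{-9 - 3}{-16 - 7} \frac{-15 + 13 \cdot 6}{-5 + 6} \left(-19\right) = - \frac{12}{-23} \frac{-15 + 78}{1} \left(-19\right) = \left(-12\right) \left(- \frac{1}{23}\right) 1 \cdot 63 \left(-19\right) = \frac{12}{23} \cdot 63 \left(-19\right) = \frac{756}{23} \left(-19\right) = - \frac{14364}{23}$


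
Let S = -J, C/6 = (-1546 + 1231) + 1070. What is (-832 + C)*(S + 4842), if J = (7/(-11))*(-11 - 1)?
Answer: 196652244/11 ≈ 1.7877e+7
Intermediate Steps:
C = 4530 (C = 6*((-1546 + 1231) + 1070) = 6*(-315 + 1070) = 6*755 = 4530)
J = 84/11 (J = (7*(-1/11))*(-12) = -7/11*(-12) = 84/11 ≈ 7.6364)
S = -84/11 (S = -1*84/11 = -84/11 ≈ -7.6364)
(-832 + C)*(S + 4842) = (-832 + 4530)*(-84/11 + 4842) = 3698*(53178/11) = 196652244/11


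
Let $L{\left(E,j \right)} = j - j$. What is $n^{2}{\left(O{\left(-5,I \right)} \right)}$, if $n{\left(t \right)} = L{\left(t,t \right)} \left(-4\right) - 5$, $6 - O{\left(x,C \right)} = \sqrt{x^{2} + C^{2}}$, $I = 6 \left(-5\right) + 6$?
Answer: $25$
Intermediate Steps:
$L{\left(E,j \right)} = 0$
$I = -24$ ($I = -30 + 6 = -24$)
$O{\left(x,C \right)} = 6 - \sqrt{C^{2} + x^{2}}$ ($O{\left(x,C \right)} = 6 - \sqrt{x^{2} + C^{2}} = 6 - \sqrt{C^{2} + x^{2}}$)
$n{\left(t \right)} = -5$ ($n{\left(t \right)} = 0 \left(-4\right) - 5 = 0 - 5 = -5$)
$n^{2}{\left(O{\left(-5,I \right)} \right)} = \left(-5\right)^{2} = 25$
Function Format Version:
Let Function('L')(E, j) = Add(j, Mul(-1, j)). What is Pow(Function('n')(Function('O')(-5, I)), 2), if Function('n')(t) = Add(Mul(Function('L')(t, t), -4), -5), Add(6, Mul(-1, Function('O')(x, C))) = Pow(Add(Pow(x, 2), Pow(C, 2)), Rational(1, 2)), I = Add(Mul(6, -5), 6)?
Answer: 25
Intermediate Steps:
Function('L')(E, j) = 0
I = -24 (I = Add(-30, 6) = -24)
Function('O')(x, C) = Add(6, Mul(-1, Pow(Add(Pow(C, 2), Pow(x, 2)), Rational(1, 2)))) (Function('O')(x, C) = Add(6, Mul(-1, Pow(Add(Pow(x, 2), Pow(C, 2)), Rational(1, 2)))) = Add(6, Mul(-1, Pow(Add(Pow(C, 2), Pow(x, 2)), Rational(1, 2)))))
Function('n')(t) = -5 (Function('n')(t) = Add(Mul(0, -4), -5) = Add(0, -5) = -5)
Pow(Function('n')(Function('O')(-5, I)), 2) = Pow(-5, 2) = 25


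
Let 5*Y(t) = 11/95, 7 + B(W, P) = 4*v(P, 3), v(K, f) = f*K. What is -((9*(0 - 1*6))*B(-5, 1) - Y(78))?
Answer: 128261/475 ≈ 270.02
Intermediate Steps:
v(K, f) = K*f
B(W, P) = -7 + 12*P (B(W, P) = -7 + 4*(P*3) = -7 + 4*(3*P) = -7 + 12*P)
Y(t) = 11/475 (Y(t) = (11/95)/5 = (11*(1/95))/5 = (⅕)*(11/95) = 11/475)
-((9*(0 - 1*6))*B(-5, 1) - Y(78)) = -((9*(0 - 1*6))*(-7 + 12*1) - 1*11/475) = -((9*(0 - 6))*(-7 + 12) - 11/475) = -((9*(-6))*5 - 11/475) = -(-54*5 - 11/475) = -(-270 - 11/475) = -1*(-128261/475) = 128261/475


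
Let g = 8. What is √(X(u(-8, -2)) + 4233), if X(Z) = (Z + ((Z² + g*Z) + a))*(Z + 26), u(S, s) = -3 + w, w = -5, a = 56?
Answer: √5097 ≈ 71.393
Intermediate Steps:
u(S, s) = -8 (u(S, s) = -3 - 5 = -8)
X(Z) = (26 + Z)*(56 + Z² + 9*Z) (X(Z) = (Z + ((Z² + 8*Z) + 56))*(Z + 26) = (Z + (56 + Z² + 8*Z))*(26 + Z) = (56 + Z² + 9*Z)*(26 + Z) = (26 + Z)*(56 + Z² + 9*Z))
√(X(u(-8, -2)) + 4233) = √((1456 + (-8)³ + 35*(-8)² + 290*(-8)) + 4233) = √((1456 - 512 + 35*64 - 2320) + 4233) = √((1456 - 512 + 2240 - 2320) + 4233) = √(864 + 4233) = √5097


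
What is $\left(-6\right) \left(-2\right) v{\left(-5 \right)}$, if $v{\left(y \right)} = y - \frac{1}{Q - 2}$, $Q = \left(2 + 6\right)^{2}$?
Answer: $- \frac{1866}{31} \approx -60.194$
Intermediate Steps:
$Q = 64$ ($Q = 8^{2} = 64$)
$v{\left(y \right)} = - \frac{1}{62} + y$ ($v{\left(y \right)} = y - \frac{1}{64 - 2} = y - \frac{1}{62} = - \frac{1}{62} + y$)
$\left(-6\right) \left(-2\right) v{\left(-5 \right)} = \left(-6\right) \left(-2\right) \left(- \frac{1}{62} - 5\right) = 12 \left(- \frac{311}{62}\right) = - \frac{1866}{31}$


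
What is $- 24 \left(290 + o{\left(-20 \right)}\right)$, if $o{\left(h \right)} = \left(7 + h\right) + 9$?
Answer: $-6864$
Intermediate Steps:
$o{\left(h \right)} = 16 + h$
$- 24 \left(290 + o{\left(-20 \right)}\right) = - 24 \left(290 + \left(16 - 20\right)\right) = - 24 \left(290 - 4\right) = \left(-24\right) 286 = -6864$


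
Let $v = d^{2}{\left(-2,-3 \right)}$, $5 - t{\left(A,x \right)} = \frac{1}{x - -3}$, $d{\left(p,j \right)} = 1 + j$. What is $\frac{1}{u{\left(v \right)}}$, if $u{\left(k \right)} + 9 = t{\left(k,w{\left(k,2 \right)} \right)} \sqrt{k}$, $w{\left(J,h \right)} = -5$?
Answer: $\frac{1}{2} \approx 0.5$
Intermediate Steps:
$t{\left(A,x \right)} = 5 - \frac{1}{3 + x}$ ($t{\left(A,x \right)} = 5 - \frac{1}{x - -3} = 5 - \frac{1}{x + 3} = 5 - \frac{1}{3 + x}$)
$v = 4$ ($v = \left(1 - 3\right)^{2} = \left(-2\right)^{2} = 4$)
$u{\left(k \right)} = -9 + \frac{11 \sqrt{k}}{2}$ ($u{\left(k \right)} = -9 + \frac{14 + 5 \left(-5\right)}{3 - 5} \sqrt{k} = -9 + \frac{14 - 25}{-2} \sqrt{k} = -9 + \left(- \frac{1}{2}\right) \left(-11\right) \sqrt{k} = -9 + \frac{11 \sqrt{k}}{2}$)
$\frac{1}{u{\left(v \right)}} = \frac{1}{-9 + \frac{11 \sqrt{4}}{2}} = \frac{1}{-9 + \frac{11}{2} \cdot 2} = \frac{1}{-9 + 11} = \frac{1}{2}$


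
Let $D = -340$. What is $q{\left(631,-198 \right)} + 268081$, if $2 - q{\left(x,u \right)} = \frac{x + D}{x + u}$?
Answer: $\frac{116079648}{433} \approx 2.6808 \cdot 10^{5}$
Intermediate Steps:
$q{\left(x,u \right)} = 2 - \frac{-340 + x}{u + x}$ ($q{\left(x,u \right)} = 2 - \frac{x - 340}{x + u} = 2 - \frac{-340 + x}{u + x}$)
$q{\left(631,-198 \right)} + 268081 = \frac{340 + 631 + 2 \left(-198\right)}{-198 + 631} + 268081 = \frac{340 + 631 - 396}{433} + 268081 = \frac{1}{433} \cdot 575 + 268081 = \frac{575}{433} + 268081 = \frac{116079648}{433}$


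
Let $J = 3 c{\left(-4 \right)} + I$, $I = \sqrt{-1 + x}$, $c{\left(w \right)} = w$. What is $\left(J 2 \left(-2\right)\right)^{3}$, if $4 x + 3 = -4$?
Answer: $104256 - 13736 i \sqrt{11} \approx 1.0426 \cdot 10^{5} - 45557.0 i$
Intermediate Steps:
$x = - \frac{7}{4}$ ($x = - \frac{3}{4} + \frac{1}{4} \left(-4\right) = - \frac{3}{4} - 1 = - \frac{7}{4} \approx -1.75$)
$I = \frac{i \sqrt{11}}{2}$ ($I = \sqrt{-1 - \frac{7}{4}} = \sqrt{- \frac{11}{4}} = \frac{i \sqrt{11}}{2} \approx 1.6583 i$)
$J = -12 + \frac{i \sqrt{11}}{2}$ ($J = 3 \left(-4\right) + \frac{i \sqrt{11}}{2} = -12 + \frac{i \sqrt{11}}{2} \approx -12.0 + 1.6583 i$)
$\left(J 2 \left(-2\right)\right)^{3} = \left(\left(-12 + \frac{i \sqrt{11}}{2}\right) 2 \left(-2\right)\right)^{3} = \left(\left(-24 + i \sqrt{11}\right) \left(-2\right)\right)^{3} = \left(48 - 2 i \sqrt{11}\right)^{3}$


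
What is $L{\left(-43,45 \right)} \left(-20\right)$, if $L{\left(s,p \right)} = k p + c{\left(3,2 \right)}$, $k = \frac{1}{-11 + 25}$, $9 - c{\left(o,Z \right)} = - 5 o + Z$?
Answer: $- \frac{3530}{7} \approx -504.29$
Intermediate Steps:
$c{\left(o,Z \right)} = 9 - Z + 5 o$ ($c{\left(o,Z \right)} = 9 - \left(- 5 o + Z\right) = 9 - \left(Z - 5 o\right) = 9 - Z + 5 o$)
$k = \frac{1}{14} \approx 0.071429$
$L{\left(s,p \right)} = 22 + \frac{p}{14}$ ($L{\left(s,p \right)} = \frac{p}{14} + \left(9 - 2 + 5 \cdot 3\right) = \frac{p}{14} + \left(9 - 2 + 15\right) = \frac{p}{14} + 22 = 22 + \frac{p}{14}$)
$L{\left(-43,45 \right)} \left(-20\right) = \left(22 + \frac{1}{14} \cdot 45\right) \left(-20\right) = \left(22 + \frac{45}{14}\right) \left(-20\right) = \frac{353}{14} \left(-20\right) = - \frac{3530}{7}$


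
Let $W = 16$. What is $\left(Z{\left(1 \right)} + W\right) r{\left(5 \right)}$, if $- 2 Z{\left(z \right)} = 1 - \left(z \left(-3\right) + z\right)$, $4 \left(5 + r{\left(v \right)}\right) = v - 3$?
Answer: $- \frac{261}{4} \approx -65.25$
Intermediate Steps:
$r{\left(v \right)} = - \frac{23}{4} + \frac{v}{4}$ ($r{\left(v \right)} = -5 + \frac{v - 3}{4} = -5 + \frac{-3 + v}{4} = -5 + \left(- \frac{3}{4} + \frac{v}{4}\right) = - \frac{23}{4} + \frac{v}{4}$)
$Z{\left(z \right)} = - \frac{1}{2} - z$ ($Z{\left(z \right)} = - \frac{1 - \left(z \left(-3\right) + z\right)}{2} = - \frac{1 - \left(- 3 z + z\right)}{2} = - \frac{1 - - 2 z}{2} = - \frac{1 + 2 z}{2} = - \frac{1}{2} - z$)
$\left(Z{\left(1 \right)} + W\right) r{\left(5 \right)} = \left(\left(- \frac{1}{2} - 1\right) + 16\right) \left(- \frac{23}{4} + \frac{1}{4} \cdot 5\right) = \left(\left(- \frac{1}{2} - 1\right) + 16\right) \left(- \frac{23}{4} + \frac{5}{4}\right) = \left(- \frac{3}{2} + 16\right) \left(- \frac{9}{2}\right) = \frac{29}{2} \left(- \frac{9}{2}\right) = - \frac{261}{4}$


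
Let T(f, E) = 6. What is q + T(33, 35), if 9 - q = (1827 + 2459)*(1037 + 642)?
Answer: -7196179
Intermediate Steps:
q = -7196185 (q = 9 - (1827 + 2459)*(1037 + 642) = 9 - 4286*1679 = 9 - 1*7196194 = 9 - 7196194 = -7196185)
q + T(33, 35) = -7196185 + 6 = -7196179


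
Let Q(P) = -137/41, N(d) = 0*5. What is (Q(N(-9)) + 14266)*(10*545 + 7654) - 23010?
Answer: 7661869566/41 ≈ 1.8687e+8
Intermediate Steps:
N(d) = 0
Q(P) = -137/41 (Q(P) = -137*1/41 = -137/41)
(Q(N(-9)) + 14266)*(10*545 + 7654) - 23010 = (-137/41 + 14266)*(10*545 + 7654) - 23010 = 584769*(5450 + 7654)/41 - 23010 = (584769/41)*13104 - 23010 = 7662812976/41 - 23010 = 7661869566/41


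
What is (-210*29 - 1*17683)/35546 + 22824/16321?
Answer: 423302771/580146266 ≈ 0.72965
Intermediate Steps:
(-210*29 - 1*17683)/35546 + 22824/16321 = (-6090 - 17683)*(1/35546) + 22824*(1/16321) = -23773*1/35546 + 22824/16321 = -23773/35546 + 22824/16321 = 423302771/580146266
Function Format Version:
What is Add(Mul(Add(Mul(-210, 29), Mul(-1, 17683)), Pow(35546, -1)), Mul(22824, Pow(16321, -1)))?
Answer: Rational(423302771, 580146266) ≈ 0.72965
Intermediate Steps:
Add(Mul(Add(Mul(-210, 29), Mul(-1, 17683)), Pow(35546, -1)), Mul(22824, Pow(16321, -1))) = Add(Mul(Add(-6090, -17683), Rational(1, 35546)), Mul(22824, Rational(1, 16321))) = Add(Mul(-23773, Rational(1, 35546)), Rational(22824, 16321)) = Add(Rational(-23773, 35546), Rational(22824, 16321)) = Rational(423302771, 580146266)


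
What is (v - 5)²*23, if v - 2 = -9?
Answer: 3312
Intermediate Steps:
v = -7 (v = 2 - 9 = -7)
(v - 5)²*23 = (-7 - 5)²*23 = (-12)²*23 = 144*23 = 3312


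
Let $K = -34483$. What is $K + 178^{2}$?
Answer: $-2799$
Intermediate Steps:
$K + 178^{2} = -34483 + 178^{2} = -34483 + 31684 = -2799$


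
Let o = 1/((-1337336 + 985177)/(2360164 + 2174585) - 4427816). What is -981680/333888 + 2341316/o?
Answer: -327011053621545042629893/31543714044 ≈ -1.0367e+13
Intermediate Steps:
o = -4534749/20079034530343 (o = 1/(-352159/4534749 - 4427816) = 1/(-20079034530343/4534749) = -4534749/20079034530343 ≈ -2.2585e-7)
-981680/333888 + 2341316/o = -981680/333888 + 2341316/(-4534749/20079034530343) = -981680*1/333888 + 2341316*(-20079034530343/4534749) = -61355/20868 - 47011364810444551388/4534749 = -327011053621545042629893/31543714044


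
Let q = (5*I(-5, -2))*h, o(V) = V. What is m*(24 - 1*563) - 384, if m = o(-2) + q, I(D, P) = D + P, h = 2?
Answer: 38424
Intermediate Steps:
q = -70 (q = (5*(-5 - 2))*2 = (5*(-7))*2 = -35*2 = -70)
m = -72 (m = -2 - 70 = -72)
m*(24 - 1*563) - 384 = -72*(24 - 1*563) - 384 = -72*(24 - 563) - 384 = -72*(-539) - 384 = 38808 - 384 = 38424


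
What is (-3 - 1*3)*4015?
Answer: -24090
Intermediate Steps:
(-3 - 1*3)*4015 = (-3 - 3)*4015 = -6*4015 = -24090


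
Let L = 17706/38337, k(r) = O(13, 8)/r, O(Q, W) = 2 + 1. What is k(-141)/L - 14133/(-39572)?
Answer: 131335339/422193668 ≈ 0.31108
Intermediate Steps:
O(Q, W) = 3
k(r) = 3/r
L = 454/983 (L = 17706*(1/38337) = 454/983 ≈ 0.46185)
k(-141)/L - 14133/(-39572) = (3/(-141))/(454/983) - 14133/(-39572) = (3*(-1/141))*(983/454) - 14133*(-1/39572) = -1/47*983/454 + 14133/39572 = -983/21338 + 14133/39572 = 131335339/422193668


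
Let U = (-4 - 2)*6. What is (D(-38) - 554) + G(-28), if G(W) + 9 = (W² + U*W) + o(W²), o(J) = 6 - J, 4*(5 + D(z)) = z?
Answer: 873/2 ≈ 436.50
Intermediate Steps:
D(z) = -5 + z/4
U = -36 (U = -6*6 = -36)
G(W) = -3 - 36*W (G(W) = -9 + ((W² - 36*W) + (6 - W²)) = -9 + (6 - 36*W) = -3 - 36*W)
(D(-38) - 554) + G(-28) = ((-5 + (¼)*(-38)) - 554) + (-3 - 36*(-28)) = ((-5 - 19/2) - 554) + (-3 + 1008) = (-29/2 - 554) + 1005 = -1137/2 + 1005 = 873/2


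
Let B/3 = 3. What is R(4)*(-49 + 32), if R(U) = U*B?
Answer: -612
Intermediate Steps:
B = 9 (B = 3*3 = 9)
R(U) = 9*U (R(U) = U*9 = 9*U)
R(4)*(-49 + 32) = (9*4)*(-49 + 32) = 36*(-17) = -612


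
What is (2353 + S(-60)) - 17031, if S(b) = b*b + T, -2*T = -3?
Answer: -22153/2 ≈ -11077.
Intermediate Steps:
T = 3/2 (T = -½*(-3) = 3/2 ≈ 1.5000)
S(b) = 3/2 + b² (S(b) = b*b + 3/2 = b² + 3/2 = 3/2 + b²)
(2353 + S(-60)) - 17031 = (2353 + (3/2 + (-60)²)) - 17031 = (2353 + (3/2 + 3600)) - 17031 = (2353 + 7203/2) - 17031 = 11909/2 - 17031 = -22153/2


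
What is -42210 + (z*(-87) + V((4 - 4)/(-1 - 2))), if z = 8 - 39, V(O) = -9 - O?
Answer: -39522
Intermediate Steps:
z = -31
-42210 + (z*(-87) + V((4 - 4)/(-1 - 2))) = -42210 + (-31*(-87) + (-9 - (4 - 4)/(-1 - 2))) = -42210 + (2697 + (-9 - 0/(-3))) = -42210 + (2697 + (-9 - 0*(-1)/3)) = -42210 + (2697 + (-9 - 1*0)) = -42210 + (2697 + (-9 + 0)) = -42210 + (2697 - 9) = -42210 + 2688 = -39522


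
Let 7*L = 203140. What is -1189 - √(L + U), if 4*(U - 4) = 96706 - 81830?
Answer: -1189 - √32743 ≈ -1370.0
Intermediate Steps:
L = 29020 (L = (⅐)*203140 = 29020)
U = 3723 (U = 4 + (96706 - 81830)/4 = 4 + (¼)*14876 = 4 + 3719 = 3723)
-1189 - √(L + U) = -1189 - √(29020 + 3723) = -1189 - √32743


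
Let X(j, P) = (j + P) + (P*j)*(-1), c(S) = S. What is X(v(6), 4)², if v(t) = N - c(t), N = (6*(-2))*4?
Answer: 27556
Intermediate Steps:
N = -48 (N = -12*4 = -48)
v(t) = -48 - t
X(j, P) = P + j - P*j (X(j, P) = (P + j) - P*j = P + j - P*j)
X(v(6), 4)² = (4 + (-48 - 1*6) - 1*4*(-48 - 1*6))² = (4 + (-48 - 6) - 1*4*(-48 - 6))² = (4 - 54 - 1*4*(-54))² = (4 - 54 + 216)² = 166² = 27556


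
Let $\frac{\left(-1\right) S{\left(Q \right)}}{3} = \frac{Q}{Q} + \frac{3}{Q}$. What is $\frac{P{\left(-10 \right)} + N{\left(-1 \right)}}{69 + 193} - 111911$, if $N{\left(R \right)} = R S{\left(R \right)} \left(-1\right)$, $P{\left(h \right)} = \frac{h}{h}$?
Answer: $- \frac{29320675}{262} \approx -1.1191 \cdot 10^{5}$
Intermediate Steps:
$S{\left(Q \right)} = -3 - \frac{9}{Q}$ ($S{\left(Q \right)} = - 3 \left(\frac{Q}{Q} + \frac{3}{Q}\right) = - 3 \left(1 + \frac{3}{Q}\right) = -3 - \frac{9}{Q}$)
$P{\left(h \right)} = 1$
$N{\left(R \right)} = - R \left(-3 - \frac{9}{R}\right)$ ($N{\left(R \right)} = R \left(-3 - \frac{9}{R}\right) \left(-1\right) = - R \left(-3 - \frac{9}{R}\right)$)
$\frac{P{\left(-10 \right)} + N{\left(-1 \right)}}{69 + 193} - 111911 = \frac{1 + \left(9 + 3 \left(-1\right)\right)}{69 + 193} - 111911 = \frac{1 + \left(9 - 3\right)}{262} - 111911 = \left(1 + 6\right) \frac{1}{262} - 111911 = 7 \cdot \frac{1}{262} - 111911 = \frac{7}{262} - 111911 = - \frac{29320675}{262}$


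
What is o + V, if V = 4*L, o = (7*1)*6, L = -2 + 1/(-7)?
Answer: 234/7 ≈ 33.429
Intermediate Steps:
L = -15/7 (L = -2 - 1/7 = -15/7 ≈ -2.1429)
o = 42 (o = 7*6 = 42)
V = -60/7 (V = 4*(-15/7) = -60/7 ≈ -8.5714)
o + V = 42 - 60/7 = 234/7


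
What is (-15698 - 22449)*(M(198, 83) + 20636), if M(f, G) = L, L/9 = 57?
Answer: -806770903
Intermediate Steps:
L = 513 (L = 9*57 = 513)
M(f, G) = 513
(-15698 - 22449)*(M(198, 83) + 20636) = (-15698 - 22449)*(513 + 20636) = -38147*21149 = -806770903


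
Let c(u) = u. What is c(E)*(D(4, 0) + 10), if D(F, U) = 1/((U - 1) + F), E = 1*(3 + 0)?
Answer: 31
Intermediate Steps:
E = 3 (E = 1*3 = 3)
D(F, U) = 1/(-1 + F + U) (D(F, U) = 1/((-1 + U) + F) = 1/(-1 + F + U))
c(E)*(D(4, 0) + 10) = 3*(1/(-1 + 4 + 0) + 10) = 3*(1/3 + 10) = 3*(⅓ + 10) = 3*(31/3) = 31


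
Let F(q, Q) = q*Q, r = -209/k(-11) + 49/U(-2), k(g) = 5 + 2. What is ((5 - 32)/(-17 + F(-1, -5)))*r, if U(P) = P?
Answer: -6849/56 ≈ -122.30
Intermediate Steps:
k(g) = 7
r = -761/14 (r = -209/7 + 49/(-2) = -209*1/7 + 49*(-1/2) = -209/7 - 49/2 = -761/14 ≈ -54.357)
F(q, Q) = Q*q
((5 - 32)/(-17 + F(-1, -5)))*r = ((5 - 32)/(-17 - 5*(-1)))*(-761/14) = -27/(-17 + 5)*(-761/14) = -27/(-12)*(-761/14) = -27*(-1/12)*(-761/14) = (9/4)*(-761/14) = -6849/56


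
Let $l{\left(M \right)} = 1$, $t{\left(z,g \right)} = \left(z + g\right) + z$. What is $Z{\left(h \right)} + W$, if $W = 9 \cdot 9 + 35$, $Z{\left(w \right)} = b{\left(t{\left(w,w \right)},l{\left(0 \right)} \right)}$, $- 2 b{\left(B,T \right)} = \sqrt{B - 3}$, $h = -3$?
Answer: $116 - i \sqrt{3} \approx 116.0 - 1.732 i$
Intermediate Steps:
$t{\left(z,g \right)} = g + 2 z$ ($t{\left(z,g \right)} = \left(g + z\right) + z = g + 2 z$)
$b{\left(B,T \right)} = - \frac{\sqrt{-3 + B}}{2}$ ($b{\left(B,T \right)} = - \frac{\sqrt{B - 3}}{2} = - \frac{\sqrt{-3 + B}}{2}$)
$Z{\left(w \right)} = - \frac{\sqrt{-3 + 3 w}}{2}$ ($Z{\left(w \right)} = - \frac{\sqrt{-3 + \left(w + 2 w\right)}}{2} = - \frac{\sqrt{-3 + 3 w}}{2}$)
$W = 116$ ($W = 81 + 35 = 116$)
$Z{\left(h \right)} + W = - \frac{\sqrt{-3 + 3 \left(-3\right)}}{2} + 116 = - \frac{\sqrt{-3 - 9}}{2} + 116 = - \frac{\sqrt{-12}}{2} + 116 = - \frac{2 i \sqrt{3}}{2} + 116 = - i \sqrt{3} + 116 = 116 - i \sqrt{3}$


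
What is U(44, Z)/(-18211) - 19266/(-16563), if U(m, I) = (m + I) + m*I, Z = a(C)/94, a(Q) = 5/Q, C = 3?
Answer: 10970149017/9451035514 ≈ 1.1607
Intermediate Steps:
Z = 5/282 (Z = (5/3)/94 = (5*(⅓))*(1/94) = (5/3)*(1/94) = 5/282 ≈ 0.017731)
U(m, I) = I + m + I*m (U(m, I) = (I + m) + I*m = I + m + I*m)
U(44, Z)/(-18211) - 19266/(-16563) = (5/282 + 44 + (5/282)*44)/(-18211) - 19266/(-16563) = (5/282 + 44 + 110/141)*(-1/18211) - 19266*(-1/16563) = (4211/94)*(-1/18211) + 6422/5521 = -4211/1711834 + 6422/5521 = 10970149017/9451035514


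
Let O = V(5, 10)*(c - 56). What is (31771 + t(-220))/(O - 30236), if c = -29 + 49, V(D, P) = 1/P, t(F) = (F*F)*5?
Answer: -1368855/151198 ≈ -9.0534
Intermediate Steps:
t(F) = 5*F² (t(F) = F²*5 = 5*F²)
c = 20
O = -18/5 (O = (20 - 56)/10 = (⅒)*(-36) = -18/5 ≈ -3.6000)
(31771 + t(-220))/(O - 30236) = (31771 + 5*(-220)²)/(-18/5 - 30236) = (31771 + 5*48400)/(-151198/5) = (31771 + 242000)*(-5/151198) = 273771*(-5/151198) = -1368855/151198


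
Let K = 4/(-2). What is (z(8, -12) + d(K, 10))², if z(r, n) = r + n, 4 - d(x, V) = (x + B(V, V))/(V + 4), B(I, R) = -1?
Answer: 9/196 ≈ 0.045918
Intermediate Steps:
K = -2 (K = 4*(-½) = -2)
d(x, V) = 4 - (-1 + x)/(4 + V) (d(x, V) = 4 - (x - 1)/(V + 4) = 4 - (-1 + x)/(4 + V))
z(r, n) = n + r
(z(8, -12) + d(K, 10))² = ((-12 + 8) + (17 - 1*(-2) + 4*10)/(4 + 10))² = (-4 + (17 + 2 + 40)/14)² = (-4 + (1/14)*59)² = (-4 + 59/14)² = (3/14)² = 9/196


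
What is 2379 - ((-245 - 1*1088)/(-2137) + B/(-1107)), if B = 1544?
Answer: 5629726658/2365659 ≈ 2379.8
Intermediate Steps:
2379 - ((-245 - 1*1088)/(-2137) + B/(-1107)) = 2379 - ((-245 - 1*1088)/(-2137) + 1544/(-1107)) = 2379 - ((-245 - 1088)*(-1/2137) + 1544*(-1/1107)) = 2379 - (-1333*(-1/2137) - 1544/1107) = 2379 - (1333/2137 - 1544/1107) = 2379 - 1*(-1823897/2365659) = 2379 + 1823897/2365659 = 5629726658/2365659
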